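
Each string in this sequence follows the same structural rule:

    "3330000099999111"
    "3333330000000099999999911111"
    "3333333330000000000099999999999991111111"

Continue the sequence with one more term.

Each string has the form 3^{3n} 0^{3n+2} 9^{4n+1} 1^{2n+1} (n = 1, 2, …).
For the next term, n = 4, so the run lengths are 12, 14, 17, 9.

3333333333330000000000000099999999999999999111111111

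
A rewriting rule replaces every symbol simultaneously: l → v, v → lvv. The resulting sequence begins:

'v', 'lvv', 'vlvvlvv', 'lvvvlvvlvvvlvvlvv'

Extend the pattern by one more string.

vlvvlvvlvvvlvvlvvvlvvlvvlvvvlvvlvvvlvvlvv

Replace each of the 17 characters of lvvvlvvlvvvlvvlvv in place — v lvv lvv lvv v lvv lvv v lvv lvv lvv v lvv lvv v lvv lvv — and concatenate.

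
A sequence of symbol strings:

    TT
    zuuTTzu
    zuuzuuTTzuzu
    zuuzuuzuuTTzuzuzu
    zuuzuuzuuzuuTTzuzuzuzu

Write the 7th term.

zuuzuuzuuzuuzuuzuuTTzuzuzuzuzuzu

Every step adds zuu to the front and zu to the end of the previous string.
From zuuzuuzuuzuuTTzuzuzuzu, 2 further steps: zuuzuuzuuzuuTTzuzuzuzu → zuuzuuzuuzuuzuuTTzuzuzuzuzu → (answer).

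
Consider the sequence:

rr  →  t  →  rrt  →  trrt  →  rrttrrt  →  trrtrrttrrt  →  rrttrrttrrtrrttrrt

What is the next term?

trrtrrttrrtrrttrrttrrtrrttrrt

From term 3 onward, concatenate the second-to-last term with the last: rr·t = rrt, t·rrt = trrt, …
So term 8 is trrtrrttrrt·rrttrrttrrtrrttrrt.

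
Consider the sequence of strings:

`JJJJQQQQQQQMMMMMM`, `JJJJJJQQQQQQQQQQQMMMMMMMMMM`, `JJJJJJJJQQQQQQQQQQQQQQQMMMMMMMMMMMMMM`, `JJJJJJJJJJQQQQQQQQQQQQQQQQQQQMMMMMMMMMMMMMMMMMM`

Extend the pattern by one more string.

Term n consists of 2n+2 J's, followed by 4n+3 Q's, followed by 4n+2 M's (n = 1, 2, …).
At n = 5 the blocks have lengths 12, 23, 22.

JJJJJJJJJJJJQQQQQQQQQQQQQQQQQQQQQQQMMMMMMMMMMMMMMMMMMMMMM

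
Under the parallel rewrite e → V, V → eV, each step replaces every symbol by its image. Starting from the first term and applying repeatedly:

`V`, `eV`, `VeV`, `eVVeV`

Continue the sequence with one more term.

VeVeVVeV

Expanding eVVeV: e→V, V→eV, V→eV, e→V, V→eV. Concatenated: V eV eV V eV.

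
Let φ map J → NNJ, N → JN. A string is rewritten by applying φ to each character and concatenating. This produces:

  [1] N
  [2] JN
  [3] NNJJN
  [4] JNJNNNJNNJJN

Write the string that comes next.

Rewriting each symbol of JNJNNNJNNJJN: J→NNJ, N→JN, J→NNJ, N→JN, N→JN, N→JN, J→NNJ, N→JN, N→JN, J→NNJ, J→NNJ, N→JN, which concatenates to NNJ JN NNJ JN JN JN NNJ JN JN NNJ NNJ JN.

NNJJNNNJJNJNJNNNJJNJNNNJNNJJN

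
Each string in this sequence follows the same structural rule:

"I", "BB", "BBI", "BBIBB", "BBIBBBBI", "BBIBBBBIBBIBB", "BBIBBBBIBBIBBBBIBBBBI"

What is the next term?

From term 3 onward, concatenate the last term with the second-to-last: BB·I = BBI, BBI·BB = BBIBB, …
Continuing: BBIBBBBIBBIBBBBIBBBBI · BBIBBBBIBBIBB gives term 8.

BBIBBBBIBBIBBBBIBBBBIBBIBBBBIBBIBB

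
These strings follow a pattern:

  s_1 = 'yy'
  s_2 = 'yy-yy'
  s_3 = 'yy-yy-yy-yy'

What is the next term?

s(k+1) = s(k)·-·s(k) — each term doubles the last with '-' between the halves.
One more doubling of yy-yy-yy-yy gives the answer.

yy-yy-yy-yy-yy-yy-yy-yy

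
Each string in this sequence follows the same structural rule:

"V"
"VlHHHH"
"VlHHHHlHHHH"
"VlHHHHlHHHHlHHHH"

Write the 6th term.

VlHHHHlHHHHlHHHHlHHHHlHHHH

The strings grow by a fixed suffix lHHHH each time.
From VlHHHHlHHHHlHHHH, 2 further steps: VlHHHHlHHHHlHHHH → VlHHHHlHHHHlHHHHlHHHH → (answer).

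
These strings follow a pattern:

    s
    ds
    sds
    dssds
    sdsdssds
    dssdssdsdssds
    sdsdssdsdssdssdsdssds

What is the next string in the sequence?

dssdssdsdssdssdsdssdsdssdssdsdssds

From term 3 onward, concatenate the second-to-last term with the last: s·ds = sds, ds·sds = dssds, …
Continuing: dssdssdsdssds · sdsdssdsdssdssdsdssds gives term 8.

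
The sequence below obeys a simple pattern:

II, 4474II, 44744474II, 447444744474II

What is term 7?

Every step adds 4474 at the front: s(k+1) = 4474·s(k).
From 447444744474II, 3 further steps: 447444744474II → 4474447444744474II → 44744474447444744474II → (answer).

447444744474447444744474II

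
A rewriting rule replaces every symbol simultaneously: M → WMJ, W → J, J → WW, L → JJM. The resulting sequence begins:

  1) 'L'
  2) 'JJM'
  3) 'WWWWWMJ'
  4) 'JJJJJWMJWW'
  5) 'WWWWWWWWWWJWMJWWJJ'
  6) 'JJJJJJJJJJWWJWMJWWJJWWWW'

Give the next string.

φ(JJJJJJJJJJWWJWMJWWJJWWWW) expands symbol-by-symbol to WW WW WW WW WW WW WW WW WW WW J J WW J WMJ WW J J WW WW J J J J; joining the 24 pieces gives the next term.

WWWWWWWWWWWWWWWWWWWWJJWWJWMJWWJJWWWWJJJJ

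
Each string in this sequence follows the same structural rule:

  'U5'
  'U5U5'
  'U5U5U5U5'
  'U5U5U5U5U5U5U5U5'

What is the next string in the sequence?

Each string is two copies of the previous one concatenated.
One more doubling of U5U5U5U5U5U5U5U5 gives the answer.

U5U5U5U5U5U5U5U5U5U5U5U5U5U5U5U5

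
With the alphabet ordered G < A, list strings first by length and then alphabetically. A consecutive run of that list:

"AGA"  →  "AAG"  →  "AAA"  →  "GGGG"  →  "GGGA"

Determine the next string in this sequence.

Treat GGGA as a base-2 numeral over the given alphabet and add one, carrying through any trailing A's.

GGAG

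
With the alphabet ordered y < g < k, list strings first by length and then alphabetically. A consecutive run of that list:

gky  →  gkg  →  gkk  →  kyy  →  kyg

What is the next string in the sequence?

Treat kyg as a base-3 numeral over the given alphabet and add one, carrying through any trailing k's.

kyk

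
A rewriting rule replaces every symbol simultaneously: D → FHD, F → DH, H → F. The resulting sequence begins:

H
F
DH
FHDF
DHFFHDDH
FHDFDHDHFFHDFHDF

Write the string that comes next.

Replace each of the 16 characters of FHDFDHDHFFHDFHDF in place — DH F FHD DH FHD F FHD F DH DH F FHD DH F FHD DH — and concatenate.

DHFFHDDHFHDFFHDFDHDHFFHDDHFFHDDH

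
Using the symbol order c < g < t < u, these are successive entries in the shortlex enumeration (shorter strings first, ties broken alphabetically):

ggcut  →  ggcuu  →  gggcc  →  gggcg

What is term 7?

Advancing 3 positions from gggcg through gggcg → gggct → gggcu reaches term 7.

ggggc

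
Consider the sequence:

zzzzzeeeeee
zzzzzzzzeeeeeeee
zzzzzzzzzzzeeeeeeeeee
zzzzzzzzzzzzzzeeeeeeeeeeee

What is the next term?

Each string has the form z^{3n-1} e^{2n+2}, where the shown terms are n = 2, 3, 4, 5.
At n = 6 the blocks have lengths 17, 14.

zzzzzzzzzzzzzzzzzeeeeeeeeeeeeee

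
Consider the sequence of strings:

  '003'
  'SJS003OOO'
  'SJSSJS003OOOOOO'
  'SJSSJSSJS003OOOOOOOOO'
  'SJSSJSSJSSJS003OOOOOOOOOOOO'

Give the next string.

Each term wraps the previous one in SJS on the left and OOO on the right.
Applying this once more to SJSSJSSJSSJS003OOOOOOOOOOOO:

SJSSJSSJSSJSSJS003OOOOOOOOOOOOOOO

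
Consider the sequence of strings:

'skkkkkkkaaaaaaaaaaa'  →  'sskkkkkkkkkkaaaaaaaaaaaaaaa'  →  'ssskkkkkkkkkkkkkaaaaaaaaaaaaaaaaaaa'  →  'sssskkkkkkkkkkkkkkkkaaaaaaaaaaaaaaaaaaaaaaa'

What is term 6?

sssssskkkkkkkkkkkkkkkkkkkkkkaaaaaaaaaaaaaaaaaaaaaaaaaaaaaaa

Term n consists of n-1 s's, followed by 3n+1 k's, followed by 4n+3 a's, where the shown terms are n = 2, 3, 4, 5.
For term 6, n = 7, so the run lengths are 6, 22, 31.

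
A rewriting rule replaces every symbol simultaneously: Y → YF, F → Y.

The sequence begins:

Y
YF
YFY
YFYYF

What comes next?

YFYYFYFY

Apply φ to YFYYF symbol by symbol: Y→YF, F→Y, Y→YF, Y→YF, F→Y; joined: YF Y YF YF Y.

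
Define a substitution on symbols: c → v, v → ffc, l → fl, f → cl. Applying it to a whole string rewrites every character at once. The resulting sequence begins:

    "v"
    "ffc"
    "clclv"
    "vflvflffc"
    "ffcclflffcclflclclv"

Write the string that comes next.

Rewriting the 19 symbols of ffcclflffcclflclclv one by one yields cl cl v v fl cl fl cl cl v v fl cl fl v fl v fl ffc; concatenated:

clclvvflclflclclvvflclflvflvflffc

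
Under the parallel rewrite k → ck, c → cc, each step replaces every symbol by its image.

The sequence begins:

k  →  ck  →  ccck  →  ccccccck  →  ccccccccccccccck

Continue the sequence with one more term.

Rewriting the 16 symbols of ccccccccccccccck one by one yields cc cc cc cc cc cc cc cc cc cc cc cc cc cc cc ck; concatenated:

ccccccccccccccccccccccccccccccck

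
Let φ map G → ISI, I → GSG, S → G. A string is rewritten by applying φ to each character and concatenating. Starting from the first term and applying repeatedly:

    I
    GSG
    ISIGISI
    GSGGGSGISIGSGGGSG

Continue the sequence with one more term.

φ(GSGGGSGISIGSGGGSG) expands symbol-by-symbol to ISI G ISI ISI ISI G ISI GSG G GSG ISI G ISI ISI ISI G ISI; joining the 17 pieces gives the next term.

ISIGISIISIISIGISIGSGGGSGISIGISIISIISIGISI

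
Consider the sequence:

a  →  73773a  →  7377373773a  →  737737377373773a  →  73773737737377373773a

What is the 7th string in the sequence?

The strings grow by a fixed prefix 73773 each time.
From 73773737737377373773a, 2 further steps: 73773737737377373773a → 7377373773737737377373773a → (answer).

737737377373773737737377373773a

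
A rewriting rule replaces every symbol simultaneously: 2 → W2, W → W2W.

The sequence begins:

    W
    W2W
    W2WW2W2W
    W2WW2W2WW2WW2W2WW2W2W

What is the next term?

W2WW2W2WW2WW2W2WW2W2WW2WW2W2WW2WW2W2WW2W2WW2WW2W2WW2W2W

φ(W2WW2W2WW2WW2W2WW2W2W) expands symbol-by-symbol to W2W W2 W2W W2W W2 W2W W2 W2W W2W W2 W2W W2W W2 W2W W2 W2W W2W W2 W2W W2 W2W; joining the 21 pieces gives the next term.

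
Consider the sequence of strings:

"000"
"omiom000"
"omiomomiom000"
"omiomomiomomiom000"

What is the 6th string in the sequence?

Every step adds omiom at the front: s(k+1) = omiom·s(k).
From omiomomiomomiom000, 2 further steps: omiomomiomomiom000 → omiomomiomomiomomiom000 → (answer).

omiomomiomomiomomiomomiom000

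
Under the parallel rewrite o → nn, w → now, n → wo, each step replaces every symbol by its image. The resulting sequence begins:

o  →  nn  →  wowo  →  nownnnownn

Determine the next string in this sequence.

wonnnowwowowonnnowwowo

Expanding nownnnownn: n→wo, o→nn, w→now, n→wo, n→wo, n→wo, o→nn, w→now, n→wo, n→wo. Concatenated: wo nn now wo wo wo nn now wo wo.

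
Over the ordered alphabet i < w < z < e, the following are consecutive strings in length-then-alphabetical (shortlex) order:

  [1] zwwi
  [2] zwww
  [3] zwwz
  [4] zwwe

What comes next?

Find the rightmost character of zwwe below e, bump it to the next letter, and reset everything to its right to i.

zwzi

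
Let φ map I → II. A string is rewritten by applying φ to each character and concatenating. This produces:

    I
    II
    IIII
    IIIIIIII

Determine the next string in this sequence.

Apply φ to IIIIIIII symbol by symbol: I→II, I→II, I→II, I→II, I→II, I→II, I→II, I→II; joined: II II II II II II II II.

IIIIIIIIIIIIIIII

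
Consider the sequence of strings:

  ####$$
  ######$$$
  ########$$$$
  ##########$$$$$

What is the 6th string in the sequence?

Reading off run lengths: # runs 4, 6, 8, 10; $ runs 2, 3, 4, 5 — each is linear in n, where the shown terms are n = 2, 3, 4, 5.
At n = 7 the blocks have lengths 14, 7.

##############$$$$$$$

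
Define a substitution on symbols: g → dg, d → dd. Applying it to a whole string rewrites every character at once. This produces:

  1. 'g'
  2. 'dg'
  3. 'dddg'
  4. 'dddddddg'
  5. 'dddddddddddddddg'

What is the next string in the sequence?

dddddddddddddddddddddddddddddddg

Applying the rule to each of the 16 symbols of dddddddddddddddg gives the pieces dd dd dd dd dd dd dd dd dd dd dd dd dd dd dd dg, which concatenate to the answer.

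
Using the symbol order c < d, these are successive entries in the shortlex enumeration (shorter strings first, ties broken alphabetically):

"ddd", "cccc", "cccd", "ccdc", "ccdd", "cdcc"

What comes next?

Find the rightmost character of cdcc below d, bump it to the next letter, and reset everything to its right to c.

cdcd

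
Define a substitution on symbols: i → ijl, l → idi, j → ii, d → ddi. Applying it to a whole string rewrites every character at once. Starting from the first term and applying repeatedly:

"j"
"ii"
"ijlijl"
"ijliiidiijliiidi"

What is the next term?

ijliiidiijlijlijlddiijlijliiidiijlijlijlddiijl

Applying the rule to each of the 16 symbols of ijliiidiijliiidi gives the pieces ijl ii idi ijl ijl ijl ddi ijl ijl ii idi ijl ijl ijl ddi ijl, which concatenate to the answer.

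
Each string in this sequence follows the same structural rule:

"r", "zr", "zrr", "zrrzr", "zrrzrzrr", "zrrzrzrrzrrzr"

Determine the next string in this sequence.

zrrzrzrrzrrzrzrrzrzrr

From term 3 onward, concatenate the last term with the second-to-last: zr·r = zrr, zrr·zr = zrrzr, …
The next term joins zrrzrzrrzrrzr and zrrzrzrr.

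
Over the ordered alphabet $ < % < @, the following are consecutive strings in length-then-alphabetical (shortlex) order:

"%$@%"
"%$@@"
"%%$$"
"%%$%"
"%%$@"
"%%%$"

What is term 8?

%%%@

Advancing 2 positions from %%%$ through %%%$ → %%%% reaches term 8.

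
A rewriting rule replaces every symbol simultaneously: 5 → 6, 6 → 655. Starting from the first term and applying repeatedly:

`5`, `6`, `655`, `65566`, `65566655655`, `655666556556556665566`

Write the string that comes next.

6556665565565566655666556665565565566655655

φ(655666556556556665566) expands symbol-by-symbol to 655 6 6 655 655 655 6 6 655 6 6 655 6 6 655 655 655 6 6 655 655; joining the 21 pieces gives the next term.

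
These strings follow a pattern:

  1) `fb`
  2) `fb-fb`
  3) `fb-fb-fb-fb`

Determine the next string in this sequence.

Every step duplicates the string with '-' between the halves.
So the next term is two copies of fb-fb-fb-fb with '-' between the halves.

fb-fb-fb-fb-fb-fb-fb-fb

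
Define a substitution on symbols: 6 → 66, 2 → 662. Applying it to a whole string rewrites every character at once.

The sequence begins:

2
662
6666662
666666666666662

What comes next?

Rewriting the 15 symbols of 666666666666662 one by one yields 66 66 66 66 66 66 66 66 66 66 66 66 66 66 662; concatenated:

6666666666666666666666666666662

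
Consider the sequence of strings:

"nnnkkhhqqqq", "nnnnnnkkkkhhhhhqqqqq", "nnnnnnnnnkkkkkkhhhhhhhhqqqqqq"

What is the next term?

Each string has the form n^{3n} k^{2n} h^{3n-1} q^{n+3} (n = 1, 2, …).
For the next term, n = 4, so the run lengths are 12, 8, 11, 7.

nnnnnnnnnnnnkkkkkkkkhhhhhhhhhhhqqqqqqq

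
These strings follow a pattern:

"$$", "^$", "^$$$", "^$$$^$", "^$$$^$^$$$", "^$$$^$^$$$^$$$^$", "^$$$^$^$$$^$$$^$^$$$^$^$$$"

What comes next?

^$$$^$^$$$^$$$^$^$$$^$^$$$^$$$^$^$$$^$$$^$

From term 3 onward, concatenate the last term with the second-to-last: ^$·$$ = ^$$$, ^$$$·^$ = ^$$$^$, …
So term 8 is ^$$$^$^$$$^$$$^$^$$$^$^$$$·^$$$^$^$$$^$$$^$.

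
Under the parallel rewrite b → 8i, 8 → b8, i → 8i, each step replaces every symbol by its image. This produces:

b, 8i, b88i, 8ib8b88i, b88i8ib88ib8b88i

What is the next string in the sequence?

Rewriting the 16 symbols of b88i8ib88ib8b88i one by one yields 8i b8 b8 8i b8 8i 8i b8 b8 8i 8i b8 8i b8 b8 8i; concatenated:

8ib8b88ib88i8ib8b88i8ib88ib8b88i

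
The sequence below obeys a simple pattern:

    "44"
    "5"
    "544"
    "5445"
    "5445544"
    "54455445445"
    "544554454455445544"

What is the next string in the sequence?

From term 3 onward, concatenate the last term with the second-to-last: 5·44 = 544, 544·5 = 5445, …
So term 8 is 544554454455445544·54455445445.

54455445445544554454455445445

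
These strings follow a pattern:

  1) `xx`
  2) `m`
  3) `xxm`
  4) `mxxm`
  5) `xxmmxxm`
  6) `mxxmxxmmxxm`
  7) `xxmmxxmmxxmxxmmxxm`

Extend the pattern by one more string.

Each term (from the third on) is the two preceding terms concatenated in order: term 3 = xx·m = xxm.
So term 8 is mxxmxxmmxxm·xxmmxxmmxxmxxmmxxm.

mxxmxxmmxxmxxmmxxmmxxmxxmmxxm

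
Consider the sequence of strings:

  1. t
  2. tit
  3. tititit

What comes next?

Each string is two copies of the previous one joined by 'i'.
So the next term is two copies of tititit with 'i' between the halves.

tititititititit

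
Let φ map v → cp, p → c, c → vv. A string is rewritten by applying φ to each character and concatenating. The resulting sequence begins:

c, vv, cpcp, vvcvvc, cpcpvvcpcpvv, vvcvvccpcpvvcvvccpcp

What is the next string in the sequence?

cpcpvvcpcpvvvvcvvccpcpvvcpcpvvvvcvvc

Applying the rule to each of the 20 symbols of vvcvvccpcpvvcvvccpcp gives the pieces cp cp vv cp cp vv vv c vv c cp cp vv cp cp vv vv c vv c, which concatenate to the answer.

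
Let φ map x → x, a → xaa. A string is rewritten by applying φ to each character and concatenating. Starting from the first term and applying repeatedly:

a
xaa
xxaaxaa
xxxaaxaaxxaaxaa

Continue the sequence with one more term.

xxxxaaxaaxxaaxaaxxxaaxaaxxaaxaa

Applying the rule to each of the 15 symbols of xxxaaxaaxxaaxaa gives the pieces x x x xaa xaa x xaa xaa x x xaa xaa x xaa xaa, which concatenate to the answer.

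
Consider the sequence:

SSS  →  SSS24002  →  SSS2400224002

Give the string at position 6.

SSS2400224002240022400224002

Every step adds 24002 to the end: s(k+1) = s(k)·24002.
From SSS2400224002, 3 further steps: SSS2400224002 → SSS240022400224002 → SSS24002240022400224002 → (answer).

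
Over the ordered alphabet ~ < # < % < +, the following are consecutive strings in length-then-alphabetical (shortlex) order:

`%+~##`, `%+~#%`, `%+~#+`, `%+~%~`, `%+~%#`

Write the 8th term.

Stepping forward 3 times from %+~%#: %+~%# → %+~%% → %+~%+, then the target.

%+~+~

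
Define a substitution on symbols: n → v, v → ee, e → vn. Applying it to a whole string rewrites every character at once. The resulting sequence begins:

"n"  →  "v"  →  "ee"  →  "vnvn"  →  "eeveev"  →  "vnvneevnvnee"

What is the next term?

Expanding vnvneevnvnee: v→ee, n→v, v→ee, n→v, e→vn, e→vn, v→ee, n→v, v→ee, n→v, e→vn, e→vn. Concatenated: ee v ee v vn vn ee v ee v vn vn.

eeveevvnvneeveevvnvn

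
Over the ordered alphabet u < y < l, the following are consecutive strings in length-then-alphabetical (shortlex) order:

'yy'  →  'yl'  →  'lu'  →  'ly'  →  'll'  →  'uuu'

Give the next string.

uuy

The successor of uuu increments the rightmost position that isn't already l and resets every position after it to u.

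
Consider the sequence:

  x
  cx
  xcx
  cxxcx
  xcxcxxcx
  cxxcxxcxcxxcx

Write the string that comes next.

Each term (from the third on) is the two preceding terms concatenated in order: term 3 = x·cx = xcx.
The next term joins xcxcxxcx and cxxcxxcxcxxcx.

xcxcxxcxcxxcxxcxcxxcx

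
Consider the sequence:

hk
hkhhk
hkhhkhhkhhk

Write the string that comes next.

s(k+1) = s(k)·h·s(k) — each term doubles the last with 'h' between the halves.
One more doubling of hkhhkhhkhhk gives the answer.

hkhhkhhkhhkhhkhhkhhkhhk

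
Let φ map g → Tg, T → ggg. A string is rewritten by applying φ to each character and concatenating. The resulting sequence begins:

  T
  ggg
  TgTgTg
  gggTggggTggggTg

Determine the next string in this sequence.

Replace each of the 15 characters of gggTggggTggggTg in place — Tg Tg Tg ggg Tg Tg Tg Tg ggg Tg Tg Tg Tg ggg Tg — and concatenate.

TgTgTggggTgTgTgTggggTgTgTgTggggTg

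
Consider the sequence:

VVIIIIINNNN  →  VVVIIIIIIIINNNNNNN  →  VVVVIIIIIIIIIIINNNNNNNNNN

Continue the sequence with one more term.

Term n consists of n+1 V's, followed by 3n+2 I's, followed by 3n+1 N's (n = 1, 2, …).
For the next term, n = 4, so the run lengths are 5, 14, 13.

VVVVVIIIIIIIIIIIIIINNNNNNNNNNNNN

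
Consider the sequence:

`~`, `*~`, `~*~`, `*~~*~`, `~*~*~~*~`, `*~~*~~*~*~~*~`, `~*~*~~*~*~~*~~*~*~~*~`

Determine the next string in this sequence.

*~~*~~*~*~~*~~*~*~~*~*~~*~~*~*~~*~

This is a Fibonacci-style word recurrence s(k) = s(k−2)·s(k−1): e.g. ~·*~ = ~*~.
Continuing: *~~*~~*~*~~*~ · ~*~*~~*~*~~*~~*~*~~*~ gives term 8.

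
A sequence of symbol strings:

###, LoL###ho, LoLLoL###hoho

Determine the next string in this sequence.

Each term wraps the previous one in LoL on the left and ho on the right.
So the next term is LoL·LoLLoL###hoho·ho.

LoLLoLLoL###hohoho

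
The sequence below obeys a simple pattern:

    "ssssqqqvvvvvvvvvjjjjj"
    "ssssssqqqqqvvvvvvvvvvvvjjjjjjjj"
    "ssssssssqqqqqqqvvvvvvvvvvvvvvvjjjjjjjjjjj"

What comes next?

ssssssssssqqqqqqqqqvvvvvvvvvvvvvvvvvvjjjjjjjjjjjjjj

Each string has the form s^{2n} q^{2n-1} v^{3n+3} j^{3n-1}, where the shown terms are n = 2, 3, 4.
For the next term, n = 5, so the run lengths are 10, 9, 18, 14.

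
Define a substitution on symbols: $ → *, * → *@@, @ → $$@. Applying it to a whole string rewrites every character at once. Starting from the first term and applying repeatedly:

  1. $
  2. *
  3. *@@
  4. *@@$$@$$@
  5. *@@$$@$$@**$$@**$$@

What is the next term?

*@@$$@$$@**$$@**$$@*@@*@@**$$@*@@*@@**$$@

φ(*@@$$@$$@**$$@**$$@) expands symbol-by-symbol to *@@ $$@ $$@ * * $$@ * * $$@ *@@ *@@ * * $$@ *@@ *@@ * * $$@; joining the 19 pieces gives the next term.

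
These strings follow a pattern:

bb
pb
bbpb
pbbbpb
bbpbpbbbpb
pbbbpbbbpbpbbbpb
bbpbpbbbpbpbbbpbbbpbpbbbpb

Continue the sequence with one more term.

pbbbpbbbpbpbbbpbbbpbpbbbpbpbbbpbbbpbpbbbpb

Each term (from the third on) is the two preceding terms concatenated in order: term 3 = bb·pb = bbpb.
Continuing: pbbbpbbbpbpbbbpb · bbpbpbbbpbpbbbpbbbpbpbbbpb gives term 8.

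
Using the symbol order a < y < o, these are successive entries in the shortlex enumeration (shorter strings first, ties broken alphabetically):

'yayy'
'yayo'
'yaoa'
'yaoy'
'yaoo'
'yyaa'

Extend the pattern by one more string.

Treat yyaa as a base-3 numeral over the given alphabet and add one, carrying through any trailing o's.

yyay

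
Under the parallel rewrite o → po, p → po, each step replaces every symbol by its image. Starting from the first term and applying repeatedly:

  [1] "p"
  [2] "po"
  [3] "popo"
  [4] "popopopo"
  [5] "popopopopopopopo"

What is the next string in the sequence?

Replace each of the 16 characters of popopopopopopopo in place — po po po po po po po po po po po po po po po po — and concatenate.

popopopopopopopopopopopopopopopo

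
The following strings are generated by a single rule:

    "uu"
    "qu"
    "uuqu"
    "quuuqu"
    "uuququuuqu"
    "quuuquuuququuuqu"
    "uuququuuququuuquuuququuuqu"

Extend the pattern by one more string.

quuuquuuququuuquuuququuuququuuquuuququuuqu

This is a Fibonacci-style word recurrence s(k) = s(k−2)·s(k−1): e.g. uu·qu = uuqu.
So term 8 is quuuquuuququuuqu·uuququuuququuuquuuququuuqu.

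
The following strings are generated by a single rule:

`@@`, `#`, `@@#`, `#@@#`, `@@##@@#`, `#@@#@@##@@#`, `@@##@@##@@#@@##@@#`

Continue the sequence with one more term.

#@@#@@##@@#@@##@@##@@#@@##@@#

This is a Fibonacci-style word recurrence s(k) = s(k−2)·s(k−1): e.g. @@·# = @@#.
Continuing: #@@#@@##@@# · @@##@@##@@#@@##@@# gives term 8.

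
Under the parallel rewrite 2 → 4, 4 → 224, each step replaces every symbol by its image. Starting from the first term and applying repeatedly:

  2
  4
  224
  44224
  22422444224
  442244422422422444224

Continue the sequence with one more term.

φ(442244422422422444224) expands symbol-by-symbol to 224 224 4 4 224 224 224 4 4 224 4 4 224 4 4 224 224 224 4 4 224; joining the 21 pieces gives the next term.

2242244422422422444224442244422422422444224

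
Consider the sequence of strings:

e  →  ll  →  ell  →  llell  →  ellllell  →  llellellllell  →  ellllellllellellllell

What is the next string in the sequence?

llellellllellellllellllellellllell

Each term (from the third on) is the two preceding terms concatenated in order: term 3 = e·ll = ell.
So term 8 is llellellllell·ellllellllellellllell.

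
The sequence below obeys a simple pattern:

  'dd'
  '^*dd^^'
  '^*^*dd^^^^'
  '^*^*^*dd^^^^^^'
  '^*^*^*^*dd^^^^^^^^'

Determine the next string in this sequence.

^*^*^*^*^*dd^^^^^^^^^^

Each term wraps the previous one in ^* on the left and ^^ on the right.
One more step from ^*^*^*^*dd^^^^^^^^ gives the answer.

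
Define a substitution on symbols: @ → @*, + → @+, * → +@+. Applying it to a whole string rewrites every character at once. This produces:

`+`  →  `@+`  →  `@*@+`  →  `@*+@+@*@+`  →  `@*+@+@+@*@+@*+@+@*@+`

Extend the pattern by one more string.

@*+@+@+@*@+@*@+@*+@+@*@+@*+@+@+@*@+@*+@+@*@+

Replace each of the 20 characters of @*+@+@+@*@+@*+@+@*@+ in place — @* +@+ @+ @* @+ @* @+ @* +@+ @* @+ @* +@+ @+ @* @+ @* +@+ @* @+ — and concatenate.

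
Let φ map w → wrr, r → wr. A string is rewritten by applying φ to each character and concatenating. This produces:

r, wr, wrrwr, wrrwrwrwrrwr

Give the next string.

wrrwrwrwrrwrwrrwrwrrwrwrwrrwr

Expanding wrrwrwrwrrwr: w→wrr, r→wr, r→wr, w→wrr, r→wr, w→wrr, r→wr, w→wrr, r→wr, r→wr, w→wrr, r→wr. Concatenated: wrr wr wr wrr wr wrr wr wrr wr wr wrr wr.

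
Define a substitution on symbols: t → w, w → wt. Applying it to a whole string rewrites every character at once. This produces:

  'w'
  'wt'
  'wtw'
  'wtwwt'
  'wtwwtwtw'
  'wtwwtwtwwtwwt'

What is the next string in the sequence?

φ(wtwwtwtwwtwwt) expands symbol-by-symbol to wt w wt wt w wt w wt wt w wt wt w; joining the 13 pieces gives the next term.

wtwwtwtwwtwwtwtwwtwtw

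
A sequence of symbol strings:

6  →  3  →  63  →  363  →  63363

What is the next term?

Each term (from the third on) is the two preceding terms concatenated in order: term 3 = 6·3 = 63.
So term 6 is 363·63363.

36363363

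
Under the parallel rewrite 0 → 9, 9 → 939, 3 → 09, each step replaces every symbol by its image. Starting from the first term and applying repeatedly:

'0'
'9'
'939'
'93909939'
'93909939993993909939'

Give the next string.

Applying the rule to each of the 20 symbols of 93909939993993909939 gives the pieces 939 09 939 9 939 939 09 939 939 939 09 939 939 09 939 9 939 939 09 939, which concatenate to the answer.

939099399939939099399399390993993909939993993909939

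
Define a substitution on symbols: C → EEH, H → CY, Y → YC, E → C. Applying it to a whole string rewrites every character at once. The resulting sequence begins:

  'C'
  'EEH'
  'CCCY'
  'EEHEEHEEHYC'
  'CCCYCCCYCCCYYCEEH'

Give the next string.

EEHEEHEEHYCEEHEEHEEHYCEEHEEHEEHYCYCEEHCCCY

Replace each of the 17 characters of CCCYCCCYCCCYYCEEH in place — EEH EEH EEH YC EEH EEH EEH YC EEH EEH EEH YC YC EEH C C CY — and concatenate.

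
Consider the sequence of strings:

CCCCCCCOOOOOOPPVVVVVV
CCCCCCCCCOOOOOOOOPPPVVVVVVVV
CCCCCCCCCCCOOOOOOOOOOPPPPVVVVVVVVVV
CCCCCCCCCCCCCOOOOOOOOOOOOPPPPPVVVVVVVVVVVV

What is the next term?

Each string has the form C^{2n+1} O^{2n} P^{n-1} V^{2n}, where the shown terms are n = 3, 4, 5, 6.
At n = 7 the blocks have lengths 15, 14, 6, 14.

CCCCCCCCCCCCCCCOOOOOOOOOOOOOOPPPPPPVVVVVVVVVVVVVV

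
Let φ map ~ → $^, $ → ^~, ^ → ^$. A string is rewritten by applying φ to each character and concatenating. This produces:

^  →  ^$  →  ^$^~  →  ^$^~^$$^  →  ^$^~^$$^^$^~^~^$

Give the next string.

^$^~^$$^^$^~^~^$^$^~^$$^^$$^^$^~

Replace each of the 16 characters of ^$^~^$$^^$^~^~^$ in place — ^$ ^~ ^$ $^ ^$ ^~ ^~ ^$ ^$ ^~ ^$ $^ ^$ $^ ^$ ^~ — and concatenate.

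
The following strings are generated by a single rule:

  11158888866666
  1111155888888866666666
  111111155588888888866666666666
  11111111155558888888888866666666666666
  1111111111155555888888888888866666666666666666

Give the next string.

Each string has the form 1^{2n+1} 5^{n} 8^{2n+3} 6^{3n+2} (n = 1, 2, …).
At n = 6 the blocks have lengths 13, 6, 15, 20.

111111111111155555588888888888888866666666666666666666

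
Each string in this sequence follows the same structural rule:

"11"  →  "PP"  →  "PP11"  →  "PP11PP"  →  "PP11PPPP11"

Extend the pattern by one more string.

Each term (from the third on) is the previous term followed by the one before it: term 3 = PP·11 = PP11.
So term 6 is PP11PPPP11·PP11PP.

PP11PPPP11PP11PP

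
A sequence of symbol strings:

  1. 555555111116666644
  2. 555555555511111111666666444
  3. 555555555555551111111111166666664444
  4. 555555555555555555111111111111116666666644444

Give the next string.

Term n consists of 4n-2 5's, followed by 3n-1 1's, followed by n+3 6's, followed by n 4's, where the shown terms are n = 2, 3, 4, 5.
For the next term, n = 6, so the run lengths are 22, 17, 9, 6.

555555555555555555555511111111111111111666666666444444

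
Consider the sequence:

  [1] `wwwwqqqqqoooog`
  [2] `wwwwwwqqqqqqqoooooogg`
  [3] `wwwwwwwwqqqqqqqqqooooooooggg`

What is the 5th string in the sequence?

Term n consists of 2n+2 w's, followed by 2n+3 q's, followed by 2n+2 o's, followed by n g's (n = 1, 2, …).
At n = 5 the blocks have lengths 12, 13, 12, 5.

wwwwwwwwwwwwqqqqqqqqqqqqqooooooooooooggggg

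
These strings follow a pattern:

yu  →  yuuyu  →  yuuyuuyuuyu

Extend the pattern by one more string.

yuuyuuyuuyuuyuuyuuyuuyu

s(k+1) = s(k)·u·s(k) — each term doubles the last with 'u' between the halves.
So the next term is two copies of yuuyuuyuuyu with 'u' between the halves.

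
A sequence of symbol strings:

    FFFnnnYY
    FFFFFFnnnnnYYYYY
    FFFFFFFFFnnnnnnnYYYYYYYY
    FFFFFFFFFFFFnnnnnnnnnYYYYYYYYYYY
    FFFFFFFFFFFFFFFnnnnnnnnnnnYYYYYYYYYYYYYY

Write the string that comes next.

Each string has the form F^{3n} n^{2n+1} Y^{3n-1} (n = 1, 2, …).
Setting n = 6 gives 18, 13, 17 characters in each block.

FFFFFFFFFFFFFFFFFFnnnnnnnnnnnnnYYYYYYYYYYYYYYYYY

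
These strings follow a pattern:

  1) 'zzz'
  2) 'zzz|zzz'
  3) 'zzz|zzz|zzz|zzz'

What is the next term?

Each string is two copies of the previous one joined by '|'.
One more doubling of zzz|zzz|zzz|zzz gives the answer.

zzz|zzz|zzz|zzz|zzz|zzz|zzz|zzz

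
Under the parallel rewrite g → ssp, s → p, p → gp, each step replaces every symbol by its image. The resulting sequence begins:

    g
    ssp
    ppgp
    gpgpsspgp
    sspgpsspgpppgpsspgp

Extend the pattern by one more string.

Replace each of the 19 characters of sspgpsspgpppgpsspgp in place — p p gp ssp gp p p gp ssp gp gp gp ssp gp p p gp ssp gp — and concatenate.

ppgpsspgpppgpsspgpgpgpsspgpppgpsspgp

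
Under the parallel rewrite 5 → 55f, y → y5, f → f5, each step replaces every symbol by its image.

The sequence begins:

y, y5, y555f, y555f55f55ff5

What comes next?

y555f55f55ff555f55ff555f55ff5f555f

Applying the rule to each of the 13 symbols of y555f55f55ff5 gives the pieces y5 55f 55f 55f f5 55f 55f f5 55f 55f f5 f5 55f, which concatenate to the answer.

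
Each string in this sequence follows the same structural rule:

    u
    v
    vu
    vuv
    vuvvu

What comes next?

vuvvuvuv

From term 3 onward, concatenate the last term with the second-to-last: v·u = vu, vu·v = vuv, …
So term 6 is vuvvu·vuv.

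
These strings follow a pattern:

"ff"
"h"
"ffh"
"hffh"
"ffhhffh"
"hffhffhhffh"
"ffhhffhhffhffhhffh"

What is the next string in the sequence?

hffhffhhffhffhhffhhffhffhhffh

This is a Fibonacci-style word recurrence s(k) = s(k−2)·s(k−1): e.g. ff·h = ffh.
So term 8 is hffhffhhffh·ffhhffhhffhffhhffh.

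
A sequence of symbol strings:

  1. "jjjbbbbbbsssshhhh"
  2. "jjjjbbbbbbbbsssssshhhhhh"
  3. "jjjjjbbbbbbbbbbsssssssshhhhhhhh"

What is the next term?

jjjjjjbbbbbbbbbbbbsssssssssshhhhhhhhhh

Each string has the form j^{n} b^{2n} s^{2n-2} h^{2n-2}, where the shown terms are n = 3, 4, 5.
For the next term, n = 6, so the run lengths are 6, 12, 10, 10.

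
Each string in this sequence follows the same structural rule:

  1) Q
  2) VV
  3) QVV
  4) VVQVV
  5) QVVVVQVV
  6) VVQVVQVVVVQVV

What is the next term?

From term 3 onward, concatenate the second-to-last term with the last: Q·VV = QVV, VV·QVV = VVQVV, …
Continuing: QVVVVQVV · VVQVVQVVVVQVV gives term 7.

QVVVVQVVVVQVVQVVVVQVV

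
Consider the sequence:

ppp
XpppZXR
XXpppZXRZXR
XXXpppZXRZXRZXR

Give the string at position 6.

Every step adds X to the front and ZXR to the end of the previous string.
From XXXpppZXRZXRZXR, 2 further steps: XXXpppZXRZXRZXR → XXXXpppZXRZXRZXRZXR → (answer).

XXXXXpppZXRZXRZXRZXRZXR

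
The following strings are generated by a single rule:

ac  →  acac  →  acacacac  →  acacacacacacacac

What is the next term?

Each string is two copies of the previous one concatenated.
So the next term is two copies of acacacacacacacac.

acacacacacacacacacacacacacacacac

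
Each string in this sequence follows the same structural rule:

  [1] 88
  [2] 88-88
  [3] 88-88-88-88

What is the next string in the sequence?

Every step duplicates the string with '-' between the halves.
Doubling 88-88-88-88 with '-' between the halves:

88-88-88-88-88-88-88-88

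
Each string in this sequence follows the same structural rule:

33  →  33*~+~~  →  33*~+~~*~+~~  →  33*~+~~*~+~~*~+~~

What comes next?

Every step adds *~+~~ to the end: s(k+1) = s(k)·*~+~~.
One more step from 33*~+~~*~+~~*~+~~ gives the answer.

33*~+~~*~+~~*~+~~*~+~~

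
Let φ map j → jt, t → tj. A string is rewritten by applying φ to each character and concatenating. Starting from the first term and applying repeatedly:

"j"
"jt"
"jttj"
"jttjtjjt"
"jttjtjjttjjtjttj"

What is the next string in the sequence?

jttjtjjttjjtjttjtjjtjttjjttjtjjt

Replace each of the 16 characters of jttjtjjttjjtjttj in place — jt tj tj jt tj jt jt tj tj jt jt tj jt tj tj jt — and concatenate.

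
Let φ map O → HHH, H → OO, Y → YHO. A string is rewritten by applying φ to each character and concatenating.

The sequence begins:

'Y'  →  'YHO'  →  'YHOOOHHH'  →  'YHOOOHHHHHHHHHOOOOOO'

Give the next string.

YHOOOHHHHHHHHHOOOOOOOOOOOOOOOOOOHHHHHHHHHHHHHHHHHH

φ(YHOOOHHHHHHHHHOOOOOO) expands symbol-by-symbol to YHO OO HHH HHH HHH OO OO OO OO OO OO OO OO OO HHH HHH HHH HHH HHH HHH; joining the 20 pieces gives the next term.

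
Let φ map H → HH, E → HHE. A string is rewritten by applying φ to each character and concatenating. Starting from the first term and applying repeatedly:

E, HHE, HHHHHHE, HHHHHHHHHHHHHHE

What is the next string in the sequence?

Rewriting the 15 symbols of HHHHHHHHHHHHHHE one by one yields HH HH HH HH HH HH HH HH HH HH HH HH HH HH HHE; concatenated:

HHHHHHHHHHHHHHHHHHHHHHHHHHHHHHE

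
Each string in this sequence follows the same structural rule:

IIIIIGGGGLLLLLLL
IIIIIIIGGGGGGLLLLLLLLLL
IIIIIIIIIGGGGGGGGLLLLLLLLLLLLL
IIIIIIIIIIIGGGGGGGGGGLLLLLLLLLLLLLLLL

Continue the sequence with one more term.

The n-th term is 2n+1 I's then 2n G's then 3n+1 L's, where the shown terms are n = 2, 3, 4, 5.
Setting n = 6 gives 13, 12, 19 characters in each block.

IIIIIIIIIIIIIGGGGGGGGGGGGLLLLLLLLLLLLLLLLLLL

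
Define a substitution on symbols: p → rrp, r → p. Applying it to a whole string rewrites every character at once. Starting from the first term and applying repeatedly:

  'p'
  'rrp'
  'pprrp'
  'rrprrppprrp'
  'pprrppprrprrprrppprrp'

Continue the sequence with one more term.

φ(pprrppprrprrprrppprrp) expands symbol-by-symbol to rrp rrp p p rrp rrp rrp p p rrp p p rrp p p rrp rrp rrp p p rrp; joining the 21 pieces gives the next term.

rrprrppprrprrprrppprrppprrppprrprrprrppprrp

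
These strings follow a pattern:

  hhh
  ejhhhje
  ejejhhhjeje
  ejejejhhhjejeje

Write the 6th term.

s(k+1) = ej·s(k)·je, so each term gains ej as a prefix and je as a suffix.
From ejejejhhhjejeje, 2 further steps: ejejejhhhjejeje → ejejejejhhhjejejeje → (answer).

ejejejejejhhhjejejejeje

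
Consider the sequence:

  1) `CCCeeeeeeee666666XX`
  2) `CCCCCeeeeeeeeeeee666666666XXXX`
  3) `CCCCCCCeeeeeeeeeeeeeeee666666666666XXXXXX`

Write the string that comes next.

CCCCCCCCCeeeeeeeeeeeeeeeeeeee666666666666666XXXXXXXX

Each string has the form C^{2n-1} e^{4n} 6^{3n} X^{2n-2}, where the shown terms are n = 2, 3, 4.
For the next term, n = 5, so the run lengths are 9, 20, 15, 8.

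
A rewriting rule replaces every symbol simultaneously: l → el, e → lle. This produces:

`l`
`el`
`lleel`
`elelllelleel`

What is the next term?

lleellleelelellleelelllelleel

Apply φ to elelllelleel symbol by symbol: e→lle, l→el, e→lle, l→el, l→el, l→el, e→lle, l→el, l→el, e→lle, e→lle, l→el; joined: lle el lle el el el lle el el lle lle el.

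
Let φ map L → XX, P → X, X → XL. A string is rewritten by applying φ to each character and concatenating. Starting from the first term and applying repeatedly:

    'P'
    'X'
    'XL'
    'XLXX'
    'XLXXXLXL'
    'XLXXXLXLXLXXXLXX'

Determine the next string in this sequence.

XLXXXLXLXLXXXLXXXLXXXLXLXLXXXLXL

φ(XLXXXLXLXLXXXLXX) expands symbol-by-symbol to XL XX XL XL XL XX XL XX XL XX XL XL XL XX XL XL; joining the 16 pieces gives the next term.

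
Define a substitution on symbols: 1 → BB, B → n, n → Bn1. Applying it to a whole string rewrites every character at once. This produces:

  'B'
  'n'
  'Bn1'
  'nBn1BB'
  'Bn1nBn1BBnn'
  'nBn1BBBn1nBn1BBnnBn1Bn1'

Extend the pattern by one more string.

Replace each of the 23 characters of nBn1BBBn1nBn1BBnnBn1Bn1 in place — Bn1 n Bn1 BB n n n Bn1 BB Bn1 n Bn1 BB n n Bn1 Bn1 n Bn1 BB n Bn1 BB — and concatenate.

Bn1nBn1BBnnnBn1BBBn1nBn1BBnnBn1Bn1nBn1BBnBn1BB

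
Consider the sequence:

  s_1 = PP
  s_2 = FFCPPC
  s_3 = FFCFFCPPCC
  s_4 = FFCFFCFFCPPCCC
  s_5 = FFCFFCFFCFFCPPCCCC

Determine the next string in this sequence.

Each term wraps the previous one in FFC on the left and C on the right.
So the next term is FFC·FFCFFCFFCFFCPPCCCC·C.

FFCFFCFFCFFCFFCPPCCCCC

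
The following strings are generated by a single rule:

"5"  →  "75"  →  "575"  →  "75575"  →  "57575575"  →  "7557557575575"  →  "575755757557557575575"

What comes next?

From term 3 onward, concatenate the second-to-last term with the last: 5·75 = 575, 75·575 = 75575, …
Continuing: 7557557575575 · 575755757557557575575 gives term 8.

7557557575575575755757557557575575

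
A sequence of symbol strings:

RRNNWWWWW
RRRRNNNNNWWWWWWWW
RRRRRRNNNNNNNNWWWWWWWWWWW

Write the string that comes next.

Each string has the form R^{2n} N^{3n-1} W^{3n+2} (n = 1, 2, …).
At n = 4 the blocks have lengths 8, 11, 14.

RRRRRRRRNNNNNNNNNNNWWWWWWWWWWWWWW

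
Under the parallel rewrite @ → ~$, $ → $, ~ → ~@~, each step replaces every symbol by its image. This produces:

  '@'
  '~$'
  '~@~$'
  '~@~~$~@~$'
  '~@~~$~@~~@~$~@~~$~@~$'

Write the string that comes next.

Rewriting the 21 symbols of ~@~~$~@~~@~$~@~~$~@~$ one by one yields ~@~ ~$ ~@~ ~@~ $ ~@~ ~$ ~@~ ~@~ ~$ ~@~ $ ~@~ ~$ ~@~ ~@~ $ ~@~ ~$ ~@~ $; concatenated:

~@~~$~@~~@~$~@~~$~@~~@~~$~@~$~@~~$~@~~@~$~@~~$~@~$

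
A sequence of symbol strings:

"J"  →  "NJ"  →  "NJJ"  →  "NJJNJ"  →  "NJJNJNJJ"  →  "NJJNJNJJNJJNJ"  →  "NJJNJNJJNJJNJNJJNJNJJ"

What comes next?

From term 3 onward, concatenate the last term with the second-to-last: NJ·J = NJJ, NJJ·NJ = NJJNJ, …
So term 8 is NJJNJNJJNJJNJNJJNJNJJ·NJJNJNJJNJJNJ.

NJJNJNJJNJJNJNJJNJNJJNJJNJNJJNJJNJ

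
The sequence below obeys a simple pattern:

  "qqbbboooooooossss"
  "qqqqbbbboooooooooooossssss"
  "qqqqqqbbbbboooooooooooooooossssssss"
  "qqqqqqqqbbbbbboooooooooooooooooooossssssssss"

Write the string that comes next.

qqqqqqqqqqbbbbbbboooooooooooooooooooooooossssssssssss

The n-th term is 2n-2 q's then n+1 b's then 4n o's then 2n s's, where the shown terms are n = 2, 3, 4, 5.
For the next term, n = 6, so the run lengths are 10, 7, 24, 12.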